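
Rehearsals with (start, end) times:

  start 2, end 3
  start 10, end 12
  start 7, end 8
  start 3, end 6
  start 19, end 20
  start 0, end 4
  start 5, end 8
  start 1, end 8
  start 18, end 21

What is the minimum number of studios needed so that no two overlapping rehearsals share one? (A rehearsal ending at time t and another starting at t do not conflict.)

starts: [0, 1, 2, 3, 5, 7, 10, 18, 19]
ends:   [3, 4, 6, 8, 8, 8, 12, 20, 21]
s0→1 s1→2 s2→3  — peak 3.

3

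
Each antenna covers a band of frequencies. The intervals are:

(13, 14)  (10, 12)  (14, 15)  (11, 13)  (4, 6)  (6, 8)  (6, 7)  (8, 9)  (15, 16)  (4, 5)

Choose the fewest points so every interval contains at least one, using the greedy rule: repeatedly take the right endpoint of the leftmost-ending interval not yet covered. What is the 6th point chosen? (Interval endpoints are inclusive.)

Process intervals by earliest right end; each time one isn't hit yet, stab at its right endpoint.
By right end: [4,5]  [4,6]  [6,7]  [6,8]  [8,9]  [10,12]  [11,13]  [13,14]  [14,15]  [15,16]
[4,5] uncovered → point at 5; [6,7] uncovered → point at 7; [8,9] uncovered → point at 9; [10,12] uncovered → point at 12; [13,14] uncovered → point at 14; [15,16] uncovered → point at 16.
Points: 5, 7, 9, 12, 14, 16 (6 total).

16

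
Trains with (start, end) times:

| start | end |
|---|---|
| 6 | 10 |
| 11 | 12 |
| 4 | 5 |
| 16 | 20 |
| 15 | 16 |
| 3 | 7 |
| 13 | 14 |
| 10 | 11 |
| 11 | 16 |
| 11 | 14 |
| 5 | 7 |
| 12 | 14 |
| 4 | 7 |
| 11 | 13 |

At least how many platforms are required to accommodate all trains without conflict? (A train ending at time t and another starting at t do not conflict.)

4

starts: [3, 4, 4, 5, 6, 10, 11, 11, 11, 11, 12, 13, 15, 16]
ends:   [5, 7, 7, 7, 10, 11, 12, 13, 14, 14, 14, 16, 16, 20]
s3→1 s4→2 s4→3 e5→2 s5→3 s6→4  — peak 4.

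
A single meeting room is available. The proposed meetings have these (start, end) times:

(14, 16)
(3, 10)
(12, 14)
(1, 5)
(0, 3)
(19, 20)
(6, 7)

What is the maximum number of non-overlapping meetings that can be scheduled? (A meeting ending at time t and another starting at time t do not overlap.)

5

Order by finish time; keep every interval that doesn't clash with the previous kept one.
By end time: (0,3), (1,5), (6,7), (3,10), (12,14), (14,16), (19,20).
Pick (0,3); next start ≥ 3 → (6,7); next start ≥ 7 → (12,14); next start ≥ 14 → (14,16); next start ≥ 16 → (19,20).
Selected 5 meetings.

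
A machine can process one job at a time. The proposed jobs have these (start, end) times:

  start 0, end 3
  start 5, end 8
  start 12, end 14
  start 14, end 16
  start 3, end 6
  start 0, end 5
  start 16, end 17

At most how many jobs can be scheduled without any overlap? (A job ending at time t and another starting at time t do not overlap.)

Greedy by earliest finish: after sorting by end time, pick each interval compatible with the last pick.
By end time: (0,3), (0,5), (3,6), (5,8), (12,14), (14,16), (16,17).
Pick (0,3); next start ≥ 3 → (3,6); next start ≥ 6 → (12,14); next start ≥ 14 → (14,16); next start ≥ 16 → (16,17).
Selected 5 jobs.

5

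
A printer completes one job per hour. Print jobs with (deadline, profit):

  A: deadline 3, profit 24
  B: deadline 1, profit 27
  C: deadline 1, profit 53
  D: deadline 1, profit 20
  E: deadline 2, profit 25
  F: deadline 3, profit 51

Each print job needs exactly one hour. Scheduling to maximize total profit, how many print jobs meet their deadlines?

3

Sort by profit descending; place each in the latest free slot ≤ its deadline.
Profit order: C=53 F=51 B=27 E=25 A=24 D=20
Assign: C→slot 1, F→slot 3, B skipped, E→slot 2, A skipped, D skipped.
Slots: [1:C] [2:E] [3:F]
3 of 6 scheduled.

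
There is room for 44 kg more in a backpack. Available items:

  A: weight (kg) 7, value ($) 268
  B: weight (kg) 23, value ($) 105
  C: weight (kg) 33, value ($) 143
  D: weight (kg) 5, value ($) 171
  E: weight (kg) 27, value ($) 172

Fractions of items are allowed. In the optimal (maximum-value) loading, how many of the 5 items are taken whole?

3

Greedy by value/weight ratio, highest first.
Order: A (268/7=38.29) > D (171/5=34.20) > E (172/27=6.37) > B (105/23=4.57) > C (143/33=4.33)
Fill: take A (7 @ 268) → take D (5 @ 171) → take E (27 @ 172) → take 5/23 of B → 22.83; 44/44 used.
3 item(s) taken whole; one partial (take 5/23 of B).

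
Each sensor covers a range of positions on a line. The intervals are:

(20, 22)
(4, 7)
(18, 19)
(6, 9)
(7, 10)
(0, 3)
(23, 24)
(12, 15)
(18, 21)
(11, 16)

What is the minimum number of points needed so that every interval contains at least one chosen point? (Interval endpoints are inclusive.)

By right end: [0,3]  [4,7]  [6,9]  [7,10]  [12,15]  [11,16]  [18,19]  [18,21]  [20,22]  [23,24]
[0,3] uncovered → point at 3; [4,7] uncovered → point at 7; [12,15] uncovered → point at 15; [18,19] uncovered → point at 19; [20,22] uncovered → point at 22; [23,24] uncovered → point at 24.
Points: 3, 7, 15, 19, 22, 24 (6 total).

6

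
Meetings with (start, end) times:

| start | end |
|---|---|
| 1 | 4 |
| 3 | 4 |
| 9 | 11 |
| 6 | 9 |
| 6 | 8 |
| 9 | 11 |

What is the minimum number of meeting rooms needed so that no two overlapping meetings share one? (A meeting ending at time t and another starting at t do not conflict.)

2

Events (time:±→running): 1:+→1 3:+→2 … peak 2.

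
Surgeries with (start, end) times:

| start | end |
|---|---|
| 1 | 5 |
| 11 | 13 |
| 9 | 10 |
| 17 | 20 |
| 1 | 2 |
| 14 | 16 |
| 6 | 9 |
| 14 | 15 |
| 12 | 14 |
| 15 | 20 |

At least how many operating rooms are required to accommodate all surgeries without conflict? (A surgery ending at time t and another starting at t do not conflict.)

2

starts: [1, 1, 6, 9, 11, 12, 14, 14, 15, 17]
ends:   [2, 5, 9, 10, 13, 14, 15, 16, 20, 20]
s1→1 s1→2  — peak 2.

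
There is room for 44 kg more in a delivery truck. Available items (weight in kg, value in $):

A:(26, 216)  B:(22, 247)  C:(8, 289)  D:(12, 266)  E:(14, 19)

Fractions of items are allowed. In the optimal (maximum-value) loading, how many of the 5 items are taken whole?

Sort by value per unit weight and fill in that order.
Ratios (sorted): C 36.12, D 22.17, B 11.23, A 8.31, E 1.36
take C (8 @ 289); take D (12 @ 266); take B (22 @ 247); take 2/26 of A → 16.62. Capacity used 44/44.
3 item(s) taken whole; one partial (take 2/26 of A).

3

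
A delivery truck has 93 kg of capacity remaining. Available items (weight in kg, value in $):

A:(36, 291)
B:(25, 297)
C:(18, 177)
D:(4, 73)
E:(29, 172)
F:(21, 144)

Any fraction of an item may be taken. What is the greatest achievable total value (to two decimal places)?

906.57

Greedy by value/weight ratio, highest first.
Order: D (73/4=18.25) > B (297/25=11.88) > C (177/18=9.83) > A (291/36=8.08) > F (144/21=6.86) > E (172/29=5.93)
Fill: take D (4 @ 73) → take B (25 @ 297) → take C (18 @ 177) → take A (36 @ 291) → take 10/21 of F → 68.57; 93/93 used.
Total value = 906.57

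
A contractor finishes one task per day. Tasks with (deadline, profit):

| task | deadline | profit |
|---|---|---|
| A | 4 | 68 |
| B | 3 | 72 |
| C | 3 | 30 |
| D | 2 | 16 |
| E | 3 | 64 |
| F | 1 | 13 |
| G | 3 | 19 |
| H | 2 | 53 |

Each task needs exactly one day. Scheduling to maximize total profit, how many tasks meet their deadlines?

4

Profit order: B=72 A=68 E=64 H=53 C=30 G=19 D=16 F=13
Assign: B→slot 3, A→slot 4, E→slot 2, H→slot 1, C skipped, G skipped, D skipped, F skipped.
Slots: [1:H] [2:E] [3:B] [4:A]
4 of 8 scheduled.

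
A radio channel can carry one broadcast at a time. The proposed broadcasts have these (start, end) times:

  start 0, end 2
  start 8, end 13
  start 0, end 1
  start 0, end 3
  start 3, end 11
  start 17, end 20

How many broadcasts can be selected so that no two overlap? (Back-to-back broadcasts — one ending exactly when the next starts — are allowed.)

Greedy by earliest finish: after sorting by end time, pick each interval compatible with the last pick.
Sorted by end: (0,1)  (0,2)  (0,3)  (3,11)  (8,13)  (17,20)
take (0,1); take (3,11); take (17,20).
Selected 3 broadcasts.

3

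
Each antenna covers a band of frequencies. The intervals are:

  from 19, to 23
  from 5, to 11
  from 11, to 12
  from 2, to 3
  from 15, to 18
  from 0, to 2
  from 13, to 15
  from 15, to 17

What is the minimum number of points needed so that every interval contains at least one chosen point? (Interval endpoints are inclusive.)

Sorted: [0,2] [2,3] [5,11] [11,12] [13,15] [15,17] [15,18] [19,23]
{[0,2],[2,3]} hit by 2; {[5,11],[11,12]} hit by 11; {[13,15],[15,17],[15,18]} hit by 15; {[19,23]} hit by 23.
Points: 2, 11, 15, 23 (4 total).

4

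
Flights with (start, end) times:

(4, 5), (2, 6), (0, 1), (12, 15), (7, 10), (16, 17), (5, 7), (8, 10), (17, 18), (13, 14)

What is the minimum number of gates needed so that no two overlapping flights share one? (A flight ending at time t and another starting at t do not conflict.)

Count concurrent intervals with a sweep; the peak is the room count.
Events (time:±→running): 0:+→1 1:-→0 2:+→1 4:+→2 … peak 2.

2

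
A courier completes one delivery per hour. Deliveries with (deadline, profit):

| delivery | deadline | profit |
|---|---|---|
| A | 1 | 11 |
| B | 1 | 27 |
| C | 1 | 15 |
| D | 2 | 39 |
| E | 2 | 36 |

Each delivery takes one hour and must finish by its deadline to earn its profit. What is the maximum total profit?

Sort by profit descending; place each in the latest free slot ≤ its deadline.
By profit: D(d2,39), E(d2,36), B(d1,27), C(d1,15), A(d1,11)
D→slot 2; E→slot 1; B skipped; C skipped; A skipped.
Profit = 36 + 39 = 75

75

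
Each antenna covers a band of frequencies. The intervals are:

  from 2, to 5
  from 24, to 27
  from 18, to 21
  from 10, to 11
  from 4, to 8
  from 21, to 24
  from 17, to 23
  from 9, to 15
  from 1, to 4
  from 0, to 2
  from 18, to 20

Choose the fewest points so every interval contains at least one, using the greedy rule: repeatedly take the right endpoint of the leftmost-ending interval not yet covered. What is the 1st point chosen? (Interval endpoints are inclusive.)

2

Sorted: [0,2] [1,4] [2,5] [4,8] [10,11] [9,15] [18,20] [18,21] [17,23] [21,24] [24,27]
{[0,2],[1,4],[2,5]} hit by 2; {[4,8]} hit by 8; {[10,11],[9,15]} hit by 11; {[18,20],[18,21],[17,23]} hit by 20; {[21,24],[24,27]} hit by 24.
Points: 2, 8, 11, 20, 24 (5 total).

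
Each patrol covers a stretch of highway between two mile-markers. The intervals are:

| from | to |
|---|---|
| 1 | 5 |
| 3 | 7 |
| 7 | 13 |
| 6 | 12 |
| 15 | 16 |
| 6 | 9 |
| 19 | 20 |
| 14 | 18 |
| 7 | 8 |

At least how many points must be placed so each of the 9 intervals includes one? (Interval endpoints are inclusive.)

Process intervals by earliest right end; each time one isn't hit yet, stab at its right endpoint.
By right end: [1,5]  [3,7]  [7,8]  [6,9]  [6,12]  [7,13]  [15,16]  [14,18]  [19,20]
[1,5] uncovered → point at 5; [7,8] uncovered → point at 8; [15,16] uncovered → point at 16; [19,20] uncovered → point at 20.
Points: 5, 8, 16, 20 (4 total).

4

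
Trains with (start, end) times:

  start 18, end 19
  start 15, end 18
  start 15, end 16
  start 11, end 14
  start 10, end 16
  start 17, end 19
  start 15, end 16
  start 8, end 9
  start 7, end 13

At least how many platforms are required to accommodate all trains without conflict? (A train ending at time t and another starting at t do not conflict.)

4

Events (time:±→running): 7:+→1 8:+→2 9:-→1 10:+→2 11:+→3 13:-→2 14:-→1 15:+→2 15:+→3 15:+→4 … peak 4.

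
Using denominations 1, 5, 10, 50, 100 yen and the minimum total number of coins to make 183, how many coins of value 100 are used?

183 = 1×100 + 1×50 + 3×10 + 3×1
Count of 100: 1

1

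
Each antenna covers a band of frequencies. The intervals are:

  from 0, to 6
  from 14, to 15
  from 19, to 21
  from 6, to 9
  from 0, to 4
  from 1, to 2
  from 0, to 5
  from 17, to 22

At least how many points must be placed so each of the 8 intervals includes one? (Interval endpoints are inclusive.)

4

Sort by right endpoint; whenever an interval is uncovered, place a point at its right end.
Sorted: [1,2] [0,4] [0,5] [0,6] [6,9] [14,15] [19,21] [17,22]
{[1,2],[0,4],[0,5],[0,6]} hit by 2; {[6,9]} hit by 9; {[14,15]} hit by 15; {[19,21],[17,22]} hit by 21.
Points: 2, 9, 15, 21 (4 total).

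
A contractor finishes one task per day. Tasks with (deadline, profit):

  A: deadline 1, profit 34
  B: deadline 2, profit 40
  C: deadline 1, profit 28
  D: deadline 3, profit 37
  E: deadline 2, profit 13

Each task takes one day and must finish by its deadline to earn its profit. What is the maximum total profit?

111

Profit order: B=40 D=37 A=34 C=28 E=13
Assign: B→slot 2, D→slot 3, A→slot 1, C skipped, E skipped.
Slots: [1:A] [2:B] [3:D]
Profit = 34 + 40 + 37 = 111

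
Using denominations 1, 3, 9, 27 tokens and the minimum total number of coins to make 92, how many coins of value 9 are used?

1

Greedy: take as many of the largest coin as possible, then repeat with the remainder.
92 = 3×27 + 1×9 + 2×1
Count of 9: 1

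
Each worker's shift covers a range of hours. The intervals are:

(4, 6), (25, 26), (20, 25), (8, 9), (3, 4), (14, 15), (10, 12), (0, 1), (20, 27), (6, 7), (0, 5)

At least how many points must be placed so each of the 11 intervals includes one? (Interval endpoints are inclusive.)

7

Process intervals by earliest right end; each time one isn't hit yet, stab at its right endpoint.
By right end: [0,1]  [3,4]  [0,5]  [4,6]  [6,7]  [8,9]  [10,12]  [14,15]  [20,25]  [25,26]  [20,27]
[0,1] uncovered → point at 1; [3,4] uncovered → point at 4; [6,7] uncovered → point at 7; [8,9] uncovered → point at 9; [10,12] uncovered → point at 12; [14,15] uncovered → point at 15; [20,25] uncovered → point at 25.
Points: 1, 4, 7, 9, 12, 15, 25 (7 total).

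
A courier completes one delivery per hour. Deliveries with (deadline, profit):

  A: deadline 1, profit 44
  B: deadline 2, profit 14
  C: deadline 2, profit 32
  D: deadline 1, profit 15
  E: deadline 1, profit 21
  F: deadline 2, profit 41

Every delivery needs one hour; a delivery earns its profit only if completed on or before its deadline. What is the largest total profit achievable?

Take jobs in profit order; each goes to the latest open slot no later than its deadline.
Profit order: A=44 F=41 C=32 E=21 D=15 B=14
Assign: A→slot 1, F→slot 2, C skipped, E skipped, D skipped, B skipped.
Slots: [1:A] [2:F]
Profit = 44 + 41 = 85

85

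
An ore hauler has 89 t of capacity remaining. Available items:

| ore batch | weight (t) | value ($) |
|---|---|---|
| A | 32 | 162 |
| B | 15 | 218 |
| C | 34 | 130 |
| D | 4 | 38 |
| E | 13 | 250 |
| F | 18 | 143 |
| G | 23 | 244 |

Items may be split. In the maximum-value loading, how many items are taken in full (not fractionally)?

Order: E (250/13=19.23) > B (218/15=14.53) > G (244/23=10.61) > D (38/4=9.50) > F (143/18=7.94) > A (162/32=5.06) > C (130/34=3.82)
Fill: take E (13 @ 250) → take B (15 @ 218) → take G (23 @ 244) → take D (4 @ 38) → take F (18 @ 143) → take 16/32 of A → 81.00; 89/89 used.
5 item(s) taken whole; one partial (take 16/32 of A).

5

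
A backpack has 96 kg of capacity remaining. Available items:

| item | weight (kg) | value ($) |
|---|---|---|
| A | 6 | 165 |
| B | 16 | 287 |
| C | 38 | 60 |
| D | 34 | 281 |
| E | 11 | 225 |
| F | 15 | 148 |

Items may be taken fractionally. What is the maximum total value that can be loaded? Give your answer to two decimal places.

1128.11

Ratios (sorted): A 27.50, E 20.45, B 17.94, F 9.87, D 8.26, C 1.58
take A (6 @ 165); take E (11 @ 225); take B (16 @ 287); take F (15 @ 148); take D (34 @ 281); take 14/38 of C → 22.11. Capacity used 96/96.
Total value = 1128.11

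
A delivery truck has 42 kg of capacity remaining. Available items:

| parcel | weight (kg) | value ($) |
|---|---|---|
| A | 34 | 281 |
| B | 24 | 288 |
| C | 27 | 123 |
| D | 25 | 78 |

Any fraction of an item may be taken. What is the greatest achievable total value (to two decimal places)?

Ratios (sorted): B 12.00, A 8.26, C 4.56, D 3.12
take B (24 @ 288); take 18/34 of A → 148.76. Capacity used 42/42.
Total value = 436.76

436.76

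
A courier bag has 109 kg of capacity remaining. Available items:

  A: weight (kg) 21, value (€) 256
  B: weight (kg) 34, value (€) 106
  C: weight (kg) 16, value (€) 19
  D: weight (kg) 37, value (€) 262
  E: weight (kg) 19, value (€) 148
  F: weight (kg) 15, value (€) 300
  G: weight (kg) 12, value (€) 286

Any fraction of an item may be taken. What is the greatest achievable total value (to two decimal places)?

Sort by value per unit weight and fill in that order.
Order: G (286/12=23.83) > F (300/15=20.00) > A (256/21=12.19) > E (148/19=7.79) > D (262/37=7.08) > B (106/34=3.12) > C (19/16=1.19)
Fill: take G (12 @ 286) → take F (15 @ 300) → take A (21 @ 256) → take E (19 @ 148) → take D (37 @ 262) → take 5/34 of B → 15.59; 109/109 used.
Total value = 1267.59

1267.59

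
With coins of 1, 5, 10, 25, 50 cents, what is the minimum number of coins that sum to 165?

Greedy: take as many of the largest coin as possible, then repeat with the remainder.
165 − 3×50→15 − 1×10→5 − 1×5→0
Total coins = 3 + 1 + 1 = 5

5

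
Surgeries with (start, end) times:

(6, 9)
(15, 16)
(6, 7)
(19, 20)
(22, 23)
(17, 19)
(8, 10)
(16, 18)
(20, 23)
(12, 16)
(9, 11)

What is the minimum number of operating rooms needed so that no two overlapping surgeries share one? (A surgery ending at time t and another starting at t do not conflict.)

2

starts: [6, 6, 8, 9, 12, 15, 16, 17, 19, 20, 22]
ends:   [7, 9, 10, 11, 16, 16, 18, 19, 20, 23, 23]
s6→1 s6→2  — peak 2.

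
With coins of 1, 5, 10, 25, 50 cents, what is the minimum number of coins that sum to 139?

8

Use the largest denomination that fits, subtract, and repeat.
139 − 2×50→39 − 1×25→14 − 1×10→4 − 4×1→0
Total coins = 2 + 1 + 1 + 4 = 8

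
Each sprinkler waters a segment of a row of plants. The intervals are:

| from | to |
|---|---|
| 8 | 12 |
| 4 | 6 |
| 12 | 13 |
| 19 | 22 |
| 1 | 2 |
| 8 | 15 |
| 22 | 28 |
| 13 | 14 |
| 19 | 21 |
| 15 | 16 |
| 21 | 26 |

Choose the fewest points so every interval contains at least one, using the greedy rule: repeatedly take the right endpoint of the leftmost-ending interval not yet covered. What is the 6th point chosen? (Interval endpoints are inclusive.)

Sorted: [1,2] [4,6] [8,12] [12,13] [13,14] [8,15] [15,16] [19,21] [19,22] [21,26] [22,28]
{[1,2]} hit by 2; {[4,6]} hit by 6; {[8,12],[12,13]} hit by 12; {[13,14],[8,15]} hit by 14; {[15,16]} hit by 16; {[19,21],[19,22],[21,26]} hit by 21; {[22,28]} hit by 28.
Points: 2, 6, 12, 14, 16, 21, 28 (7 total).

21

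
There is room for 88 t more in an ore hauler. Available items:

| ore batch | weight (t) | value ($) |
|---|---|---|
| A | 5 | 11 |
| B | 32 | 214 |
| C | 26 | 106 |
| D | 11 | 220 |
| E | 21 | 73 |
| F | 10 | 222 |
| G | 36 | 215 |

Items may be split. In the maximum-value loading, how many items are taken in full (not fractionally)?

3

Sort by value per unit weight and fill in that order.
Order: F (222/10=22.20) > D (220/11=20.00) > B (214/32=6.69) > G (215/36=5.97) > C (106/26=4.08) > E (73/21=3.48) > A (11/5=2.20)
Fill: take F (10 @ 222) → take D (11 @ 220) → take B (32 @ 214) → take 35/36 of G → 209.03; 88/88 used.
3 item(s) taken whole; one partial (take 35/36 of G).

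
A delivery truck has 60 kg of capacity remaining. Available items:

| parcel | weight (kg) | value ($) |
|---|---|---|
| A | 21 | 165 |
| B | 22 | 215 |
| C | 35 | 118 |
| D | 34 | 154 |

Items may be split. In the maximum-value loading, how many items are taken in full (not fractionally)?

2

Greedy by value/weight ratio, highest first.
Ratios (sorted): B 9.77, A 7.86, D 4.53, C 3.37
take B (22 @ 215); take A (21 @ 165); take 17/34 of D → 77.00. Capacity used 60/60.
2 item(s) taken whole; one partial (take 17/34 of D).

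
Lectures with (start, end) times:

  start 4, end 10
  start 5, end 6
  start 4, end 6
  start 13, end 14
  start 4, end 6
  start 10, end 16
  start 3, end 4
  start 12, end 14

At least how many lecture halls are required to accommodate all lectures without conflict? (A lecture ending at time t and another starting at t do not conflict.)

4

starts: [3, 4, 4, 4, 5, 10, 12, 13]
ends:   [4, 6, 6, 6, 10, 14, 14, 16]
s3→1 e4→0 s4→1 s4→2 s4→3 s5→4  — peak 4.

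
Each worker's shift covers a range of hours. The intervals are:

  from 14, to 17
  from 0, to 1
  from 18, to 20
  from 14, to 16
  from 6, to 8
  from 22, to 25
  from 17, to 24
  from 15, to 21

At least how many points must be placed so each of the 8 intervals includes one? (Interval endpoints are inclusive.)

Process intervals by earliest right end; each time one isn't hit yet, stab at its right endpoint.
Sorted: [0,1] [6,8] [14,16] [14,17] [18,20] [15,21] [17,24] [22,25]
{[0,1]} hit by 1; {[6,8]} hit by 8; {[14,16],[14,17]} hit by 16; {[18,20],[15,21],[17,24]} hit by 20; {[22,25]} hit by 25.
Points: 1, 8, 16, 20, 25 (5 total).

5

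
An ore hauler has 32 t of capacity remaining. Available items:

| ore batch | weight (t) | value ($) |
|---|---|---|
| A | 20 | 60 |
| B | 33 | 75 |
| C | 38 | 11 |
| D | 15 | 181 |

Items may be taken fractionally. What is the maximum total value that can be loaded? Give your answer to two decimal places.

232.00

Order: D (181/15=12.07) > A (60/20=3.00) > B (75/33=2.27) > C (11/38=0.29)
Fill: take D (15 @ 181) → take 17/20 of A → 51.00; 32/32 used.
Total value = 232.00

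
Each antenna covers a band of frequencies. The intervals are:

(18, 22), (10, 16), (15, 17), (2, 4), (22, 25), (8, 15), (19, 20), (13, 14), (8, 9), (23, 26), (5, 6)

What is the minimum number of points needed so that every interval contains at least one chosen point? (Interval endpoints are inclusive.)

7

Sort by right endpoint; whenever an interval is uncovered, place a point at its right end.
Sorted: [2,4] [5,6] [8,9] [13,14] [8,15] [10,16] [15,17] [19,20] [18,22] [22,25] [23,26]
{[2,4]} hit by 4; {[5,6]} hit by 6; {[8,9]} hit by 9; {[13,14],[8,15],[10,16]} hit by 14; {[15,17]} hit by 17; {[19,20],[18,22]} hit by 20; {[22,25],[23,26]} hit by 25.
Points: 4, 6, 9, 14, 17, 20, 25 (7 total).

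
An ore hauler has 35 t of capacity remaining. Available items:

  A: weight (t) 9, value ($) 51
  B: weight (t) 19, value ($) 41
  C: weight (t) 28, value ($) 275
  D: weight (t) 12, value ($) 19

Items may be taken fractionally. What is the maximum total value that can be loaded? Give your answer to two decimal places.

Sort by value per unit weight and fill in that order.
Ratios (sorted): C 9.82, A 5.67, B 2.16, D 1.58
take C (28 @ 275); take 7/9 of A → 39.67. Capacity used 35/35.
Total value = 314.67

314.67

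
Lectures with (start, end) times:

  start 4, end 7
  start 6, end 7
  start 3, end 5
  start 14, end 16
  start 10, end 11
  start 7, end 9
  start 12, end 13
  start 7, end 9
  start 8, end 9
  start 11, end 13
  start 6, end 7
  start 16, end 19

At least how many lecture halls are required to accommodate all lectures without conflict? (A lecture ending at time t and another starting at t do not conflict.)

Count concurrent intervals with a sweep; the peak is the room count.
Events (time:±→running): 3:+→1 4:+→2 5:-→1 6:+→2 6:+→3 … peak 3.

3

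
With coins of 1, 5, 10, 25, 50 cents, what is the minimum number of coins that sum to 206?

6

Greedy: take as many of the largest coin as possible, then repeat with the remainder.
206 − 4×50→6 − 1×5→1 − 1×1→0
Total coins = 4 + 1 + 1 = 6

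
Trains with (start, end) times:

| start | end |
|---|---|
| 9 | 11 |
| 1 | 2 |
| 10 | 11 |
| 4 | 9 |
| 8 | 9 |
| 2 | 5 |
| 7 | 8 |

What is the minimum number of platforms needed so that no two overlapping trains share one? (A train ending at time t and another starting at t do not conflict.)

2

starts: [1, 2, 4, 7, 8, 9, 10]
ends:   [2, 5, 8, 9, 9, 11, 11]
s1→1 e2→0 s2→1 s4→2  — peak 2.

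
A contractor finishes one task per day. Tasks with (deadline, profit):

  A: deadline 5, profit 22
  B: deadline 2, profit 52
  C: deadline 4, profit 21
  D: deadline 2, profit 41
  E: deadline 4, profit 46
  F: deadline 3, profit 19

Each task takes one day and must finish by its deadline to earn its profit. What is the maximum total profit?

182

Profit order: B=52 E=46 D=41 A=22 C=21 F=19
Assign: B→slot 2, E→slot 4, D→slot 1, A→slot 5, C→slot 3, F skipped.
Slots: [1:D] [2:B] [3:C] [4:E] [5:A]
Profit = 41 + 52 + 21 + 46 + 22 = 182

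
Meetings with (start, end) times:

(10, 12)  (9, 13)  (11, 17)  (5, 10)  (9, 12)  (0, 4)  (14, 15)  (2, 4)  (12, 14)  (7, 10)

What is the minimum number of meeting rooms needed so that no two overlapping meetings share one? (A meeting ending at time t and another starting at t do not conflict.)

4

The answer is the maximum number of intervals overlapping at any instant.
Events (time:±→running): 0:+→1 2:+→2 4:-→1 4:-→0 5:+→1 7:+→2 9:+→3 9:+→4 … peak 4.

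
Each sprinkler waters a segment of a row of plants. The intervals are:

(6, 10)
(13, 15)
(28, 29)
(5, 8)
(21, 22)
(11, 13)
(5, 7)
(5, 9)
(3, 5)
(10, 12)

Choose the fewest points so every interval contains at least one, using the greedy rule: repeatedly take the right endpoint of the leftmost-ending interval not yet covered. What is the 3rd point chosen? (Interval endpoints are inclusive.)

Sort by right endpoint; whenever an interval is uncovered, place a point at its right end.
By right end: [3,5]  [5,7]  [5,8]  [5,9]  [6,10]  [10,12]  [11,13]  [13,15]  [21,22]  [28,29]
[3,5] uncovered → point at 5; [6,10] uncovered → point at 10; [11,13] uncovered → point at 13; [21,22] uncovered → point at 22; [28,29] uncovered → point at 29.
Points: 5, 10, 13, 22, 29 (5 total).

13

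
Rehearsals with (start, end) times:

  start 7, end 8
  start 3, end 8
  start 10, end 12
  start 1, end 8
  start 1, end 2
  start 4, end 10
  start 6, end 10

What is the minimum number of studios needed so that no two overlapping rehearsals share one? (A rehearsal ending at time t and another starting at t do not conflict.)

Events (time:±→running): 1:+→1 1:+→2 2:-→1 3:+→2 4:+→3 6:+→4 7:+→5 … peak 5.

5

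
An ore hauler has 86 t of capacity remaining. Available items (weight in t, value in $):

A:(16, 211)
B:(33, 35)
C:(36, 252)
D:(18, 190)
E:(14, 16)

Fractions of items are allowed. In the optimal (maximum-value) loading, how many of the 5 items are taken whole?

4

Sort by value per unit weight and fill in that order.
Ratios (sorted): A 13.19, D 10.56, C 7.00, E 1.14, B 1.06
take A (16 @ 211); take D (18 @ 190); take C (36 @ 252); take E (14 @ 16); take 2/33 of B → 2.12. Capacity used 86/86.
4 item(s) taken whole; one partial (take 2/33 of B).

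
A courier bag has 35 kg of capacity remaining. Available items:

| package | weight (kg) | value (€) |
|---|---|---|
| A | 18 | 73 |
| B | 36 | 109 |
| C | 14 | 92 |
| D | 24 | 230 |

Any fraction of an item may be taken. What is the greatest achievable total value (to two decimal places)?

302.29

Sort by value per unit weight and fill in that order.
Ratios (sorted): D 9.58, C 6.57, A 4.06, B 3.03
take D (24 @ 230); take 11/14 of C → 72.29. Capacity used 35/35.
Total value = 302.29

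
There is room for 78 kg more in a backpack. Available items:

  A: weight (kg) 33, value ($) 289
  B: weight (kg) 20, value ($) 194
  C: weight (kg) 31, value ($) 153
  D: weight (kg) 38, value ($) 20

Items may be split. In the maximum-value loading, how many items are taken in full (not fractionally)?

Ratios (sorted): B 9.70, A 8.76, C 4.94, D 0.53
take B (20 @ 194); take A (33 @ 289); take 25/31 of C → 123.39. Capacity used 78/78.
2 item(s) taken whole; one partial (take 25/31 of C).

2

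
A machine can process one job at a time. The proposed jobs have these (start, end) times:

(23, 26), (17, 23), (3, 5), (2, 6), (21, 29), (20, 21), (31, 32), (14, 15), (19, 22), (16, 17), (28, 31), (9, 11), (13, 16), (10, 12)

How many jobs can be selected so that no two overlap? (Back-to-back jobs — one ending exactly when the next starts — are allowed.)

8

By end time: (3,5), (2,6), (9,11), (10,12), (14,15), (13,16), (16,17), (20,21), (19,22), (17,23), (23,26), (21,29), (28,31), (31,32).
Pick (3,5); next start ≥ 5 → (9,11); next start ≥ 11 → (14,15); next start ≥ 15 → (16,17); next start ≥ 17 → (20,21); next start ≥ 21 → (23,26); next start ≥ 26 → (28,31); next start ≥ 31 → (31,32).
Selected 8 jobs.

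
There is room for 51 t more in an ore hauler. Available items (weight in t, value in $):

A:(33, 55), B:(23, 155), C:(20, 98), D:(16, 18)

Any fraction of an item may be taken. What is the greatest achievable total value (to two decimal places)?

266.33

Order: B (155/23=6.74) > C (98/20=4.90) > A (55/33=1.67) > D (18/16=1.12)
Fill: take B (23 @ 155) → take C (20 @ 98) → take 8/33 of A → 13.33; 51/51 used.
Total value = 266.33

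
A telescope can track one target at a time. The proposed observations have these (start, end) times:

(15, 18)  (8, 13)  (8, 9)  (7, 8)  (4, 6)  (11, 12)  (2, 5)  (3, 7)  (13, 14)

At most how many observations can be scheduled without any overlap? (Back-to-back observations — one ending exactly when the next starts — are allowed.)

6

Order by finish time; keep every interval that doesn't clash with the previous kept one.
Sorted by end: (2,5)  (4,6)  (3,7)  (7,8)  (8,9)  (11,12)  (8,13)  (13,14)  (15,18)
take (2,5); skip (3,7); take (7,8); take (8,9); take (11,12); skip (8,13); take (13,14); take (15,18).
Selected 6 observations.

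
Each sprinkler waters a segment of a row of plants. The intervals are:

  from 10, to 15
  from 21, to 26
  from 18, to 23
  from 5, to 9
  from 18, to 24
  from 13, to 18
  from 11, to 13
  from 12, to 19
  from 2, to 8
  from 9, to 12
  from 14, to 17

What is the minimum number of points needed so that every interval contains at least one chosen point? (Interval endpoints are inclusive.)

4

Process intervals by earliest right end; each time one isn't hit yet, stab at its right endpoint.
Sorted: [2,8] [5,9] [9,12] [11,13] [10,15] [14,17] [13,18] [12,19] [18,23] [18,24] [21,26]
{[2,8],[5,9]} hit by 8; {[9,12],[11,13],[10,15]} hit by 12; {[14,17],[13,18],[12,19]} hit by 17; {[18,23],[18,24],[21,26]} hit by 23.
Points: 8, 12, 17, 23 (4 total).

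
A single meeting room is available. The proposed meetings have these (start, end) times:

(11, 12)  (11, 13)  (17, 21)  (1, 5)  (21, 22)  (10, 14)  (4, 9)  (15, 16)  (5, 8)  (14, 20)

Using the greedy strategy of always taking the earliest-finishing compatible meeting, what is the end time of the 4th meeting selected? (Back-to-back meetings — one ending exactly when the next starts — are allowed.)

16

Greedy by earliest finish: after sorting by end time, pick each interval compatible with the last pick.
Sorted by end: (1,5)  (5,8)  (4,9)  (11,12)  (11,13)  (10,14)  (15,16)  (14,20)  (17,21)  (21,22)
take (1,5); take (5,8); take (11,12); take (15,16); skip (14,20); take (17,21); take (21,22).
Selected: (1,5) (5,8) (11,12) (15,16) (17,21) (21,22)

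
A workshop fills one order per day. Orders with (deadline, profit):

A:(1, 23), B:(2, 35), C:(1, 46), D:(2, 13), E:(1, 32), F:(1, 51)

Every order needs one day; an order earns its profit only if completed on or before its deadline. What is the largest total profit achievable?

86

Profit order: F=51 C=46 B=35 E=32 A=23 D=13
Assign: F→slot 1, C skipped, B→slot 2, E skipped, A skipped, D skipped.
Slots: [1:F] [2:B]
Profit = 51 + 35 = 86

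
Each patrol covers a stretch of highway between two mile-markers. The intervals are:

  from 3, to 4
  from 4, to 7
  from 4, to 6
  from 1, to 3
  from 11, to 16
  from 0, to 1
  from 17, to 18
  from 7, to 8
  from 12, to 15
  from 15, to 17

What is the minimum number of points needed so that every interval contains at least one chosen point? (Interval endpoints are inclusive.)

Sorted: [0,1] [1,3] [3,4] [4,6] [4,7] [7,8] [12,15] [11,16] [15,17] [17,18]
{[0,1],[1,3]} hit by 1; {[3,4],[4,6],[4,7]} hit by 4; {[7,8]} hit by 8; {[12,15],[11,16],[15,17]} hit by 15; {[17,18]} hit by 18.
Points: 1, 4, 8, 15, 18 (5 total).

5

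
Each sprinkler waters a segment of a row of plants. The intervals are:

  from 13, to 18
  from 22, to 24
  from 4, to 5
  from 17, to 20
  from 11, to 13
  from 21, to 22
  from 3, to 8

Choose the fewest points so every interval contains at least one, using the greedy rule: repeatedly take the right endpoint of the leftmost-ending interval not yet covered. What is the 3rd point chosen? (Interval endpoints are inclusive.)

Sort by right endpoint; whenever an interval is uncovered, place a point at its right end.
Sorted: [4,5] [3,8] [11,13] [13,18] [17,20] [21,22] [22,24]
{[4,5],[3,8]} hit by 5; {[11,13],[13,18]} hit by 13; {[17,20]} hit by 20; {[21,22],[22,24]} hit by 22.
Points: 5, 13, 20, 22 (4 total).

20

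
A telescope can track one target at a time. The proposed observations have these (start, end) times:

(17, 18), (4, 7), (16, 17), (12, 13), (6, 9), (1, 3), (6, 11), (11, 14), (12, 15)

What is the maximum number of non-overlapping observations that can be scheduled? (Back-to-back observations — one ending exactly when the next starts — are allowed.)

Order by finish time; keep every interval that doesn't clash with the previous kept one.
By end time: (1,3), (4,7), (6,9), (6,11), (12,13), (11,14), (12,15), (16,17), (17,18).
Pick (1,3); next start ≥ 3 → (4,7); next start ≥ 7 → (12,13); next start ≥ 13 → (16,17); next start ≥ 17 → (17,18).
Selected 5 observations.

5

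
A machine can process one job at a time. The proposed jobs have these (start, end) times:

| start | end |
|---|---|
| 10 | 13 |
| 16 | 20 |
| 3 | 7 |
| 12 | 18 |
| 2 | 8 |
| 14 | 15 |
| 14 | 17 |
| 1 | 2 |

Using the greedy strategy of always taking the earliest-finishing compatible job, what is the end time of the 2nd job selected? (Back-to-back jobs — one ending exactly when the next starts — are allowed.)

7

Order by finish time; keep every interval that doesn't clash with the previous kept one.
Sorted by end: (1,2)  (3,7)  (2,8)  (10,13)  (14,15)  (14,17)  (12,18)  (16,20)
take (1,2); take (3,7); take (10,13); take (14,15); take (16,20).
Selected: (1,2) (3,7) (10,13) (14,15) (16,20)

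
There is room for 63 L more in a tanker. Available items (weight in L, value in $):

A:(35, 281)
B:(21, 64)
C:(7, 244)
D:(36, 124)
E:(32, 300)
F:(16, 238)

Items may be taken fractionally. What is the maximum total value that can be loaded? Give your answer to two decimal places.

Ratios (sorted): C 34.86, F 14.88, E 9.38, A 8.03, D 3.44, B 3.05
take C (7 @ 244); take F (16 @ 238); take E (32 @ 300); take 8/35 of A → 64.23. Capacity used 63/63.
Total value = 846.23

846.23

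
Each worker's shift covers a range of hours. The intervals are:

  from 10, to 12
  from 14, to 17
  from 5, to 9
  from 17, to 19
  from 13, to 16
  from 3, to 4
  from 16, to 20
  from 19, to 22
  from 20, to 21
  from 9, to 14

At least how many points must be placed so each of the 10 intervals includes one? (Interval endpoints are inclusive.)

By right end: [3,4]  [5,9]  [10,12]  [9,14]  [13,16]  [14,17]  [17,19]  [16,20]  [20,21]  [19,22]
[3,4] uncovered → point at 4; [5,9] uncovered → point at 9; [10,12] uncovered → point at 12; [13,16] uncovered → point at 16; [17,19] uncovered → point at 19; [20,21] uncovered → point at 21.
Points: 4, 9, 12, 16, 19, 21 (6 total).

6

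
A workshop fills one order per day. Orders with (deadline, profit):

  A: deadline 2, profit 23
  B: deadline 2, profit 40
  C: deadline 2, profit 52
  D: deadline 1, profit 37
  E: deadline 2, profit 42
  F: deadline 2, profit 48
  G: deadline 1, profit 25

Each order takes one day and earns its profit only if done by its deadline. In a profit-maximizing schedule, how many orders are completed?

Sort by profit descending; place each in the latest free slot ≤ its deadline.
By profit: C(d2,52), F(d2,48), E(d2,42), B(d2,40), D(d1,37), G(d1,25), A(d2,23)
C→slot 2; F→slot 1; E skipped; B skipped; D skipped; G skipped; A skipped.
2 of 7 scheduled.

2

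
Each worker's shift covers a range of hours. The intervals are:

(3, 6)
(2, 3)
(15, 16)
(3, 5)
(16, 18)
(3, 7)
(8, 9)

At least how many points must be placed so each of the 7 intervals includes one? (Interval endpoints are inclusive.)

3

By right end: [2,3]  [3,5]  [3,6]  [3,7]  [8,9]  [15,16]  [16,18]
[2,3] uncovered → point at 3; [8,9] uncovered → point at 9; [15,16] uncovered → point at 16.
Points: 3, 9, 16 (3 total).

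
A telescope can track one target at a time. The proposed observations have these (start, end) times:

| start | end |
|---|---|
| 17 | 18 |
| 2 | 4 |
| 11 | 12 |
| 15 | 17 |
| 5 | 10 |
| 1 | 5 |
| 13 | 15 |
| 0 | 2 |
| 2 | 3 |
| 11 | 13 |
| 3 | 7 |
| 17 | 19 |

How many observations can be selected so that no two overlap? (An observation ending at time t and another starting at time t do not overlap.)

Sorted by end: (0,2)  (2,3)  (2,4)  (1,5)  (3,7)  (5,10)  (11,12)  (11,13)  (13,15)  (15,17)  (17,18)  (17,19)
take (0,2); take (2,3); take (3,7); take (11,12); take (13,15); take (15,17); take (17,18).
Selected 7 observations.

7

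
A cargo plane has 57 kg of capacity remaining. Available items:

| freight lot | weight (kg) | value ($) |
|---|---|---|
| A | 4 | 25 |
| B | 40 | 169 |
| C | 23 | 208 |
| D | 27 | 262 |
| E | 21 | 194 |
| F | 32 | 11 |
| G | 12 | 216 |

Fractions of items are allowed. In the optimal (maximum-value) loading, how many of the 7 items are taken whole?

2

Greedy by value/weight ratio, highest first.
Ratios (sorted): G 18.00, D 9.70, E 9.24, C 9.04, A 6.25, B 4.22, F 0.34
take G (12 @ 216); take D (27 @ 262); take 18/21 of E → 166.29. Capacity used 57/57.
2 item(s) taken whole; one partial (take 18/21 of E).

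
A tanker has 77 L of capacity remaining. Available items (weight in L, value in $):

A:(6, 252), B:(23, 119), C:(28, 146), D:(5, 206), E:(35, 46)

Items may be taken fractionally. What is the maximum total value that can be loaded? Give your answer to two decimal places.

742.71

Greedy by value/weight ratio, highest first.
Order: A (252/6=42.00) > D (206/5=41.20) > C (146/28=5.21) > B (119/23=5.17) > E (46/35=1.31)
Fill: take A (6 @ 252) → take D (5 @ 206) → take C (28 @ 146) → take B (23 @ 119) → take 15/35 of E → 19.71; 77/77 used.
Total value = 742.71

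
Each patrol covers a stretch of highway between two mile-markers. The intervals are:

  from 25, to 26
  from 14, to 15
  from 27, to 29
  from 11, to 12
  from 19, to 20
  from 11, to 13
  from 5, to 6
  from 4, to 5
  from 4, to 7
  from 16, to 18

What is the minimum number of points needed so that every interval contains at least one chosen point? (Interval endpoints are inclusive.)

7

Sorted: [4,5] [5,6] [4,7] [11,12] [11,13] [14,15] [16,18] [19,20] [25,26] [27,29]
{[4,5],[5,6],[4,7]} hit by 5; {[11,12],[11,13]} hit by 12; {[14,15]} hit by 15; {[16,18]} hit by 18; {[19,20]} hit by 20; {[25,26]} hit by 26; {[27,29]} hit by 29.
Points: 5, 12, 15, 18, 20, 26, 29 (7 total).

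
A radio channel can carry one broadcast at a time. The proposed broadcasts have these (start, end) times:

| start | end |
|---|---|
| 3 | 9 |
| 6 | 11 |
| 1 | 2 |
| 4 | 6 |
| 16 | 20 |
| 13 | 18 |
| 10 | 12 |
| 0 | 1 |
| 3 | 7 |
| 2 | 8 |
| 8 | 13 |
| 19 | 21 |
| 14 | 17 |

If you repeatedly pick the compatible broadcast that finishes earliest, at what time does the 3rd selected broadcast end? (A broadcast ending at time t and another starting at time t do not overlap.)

6

By end time: (0,1), (1,2), (4,6), (3,7), (2,8), (3,9), (6,11), (10,12), (8,13), (14,17), (13,18), (16,20), (19,21).
Pick (0,1); next start ≥ 1 → (1,2); next start ≥ 2 → (4,6); next start ≥ 6 → (6,11); next start ≥ 11 → (14,17); next start ≥ 17 → (19,21).
Selected: (0,1) (1,2) (4,6) (6,11) (14,17) (19,21)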